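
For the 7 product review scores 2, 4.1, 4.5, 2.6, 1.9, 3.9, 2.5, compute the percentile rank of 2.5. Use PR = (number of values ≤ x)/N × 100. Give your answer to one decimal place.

42.9

N = 7.
Strictly below 2.5: 2. Equal to 2.5: 1.
PR = 3/7 × 100 = 42.9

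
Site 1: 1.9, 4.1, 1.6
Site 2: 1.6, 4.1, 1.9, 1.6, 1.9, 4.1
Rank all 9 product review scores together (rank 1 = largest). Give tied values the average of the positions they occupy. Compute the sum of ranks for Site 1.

Sorted (descending): 4.1, 4.1, 4.1, 1.9, 1.9, 1.9, 1.6, 1.6, 1.6
The 3 values of 4.1 occupy positions 1–3 → average rank 2.
The 3 values of 1.9 occupy positions 4–6 → average rank 5.
The 3 values of 1.6 occupy positions 7–9 → average rank 8.
Site 1 values → pooled ranks: 1.9→5, 4.1→2, 1.6→8
Rank sum = 5 + 2 + 8 = 15

15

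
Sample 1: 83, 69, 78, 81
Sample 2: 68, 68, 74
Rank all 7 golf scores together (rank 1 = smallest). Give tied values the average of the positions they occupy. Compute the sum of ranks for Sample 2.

Sorted (ascending): 68, 68, 69, 74, 78, 81, 83
The 2 values of 68 occupy positions 1–2 → average rank (1+2)/2 = 1.5.
Sample 2 values → pooled ranks: 68→1.5, 68→1.5, 74→4
Rank sum = 1.5 + 1.5 + 4 = 7

7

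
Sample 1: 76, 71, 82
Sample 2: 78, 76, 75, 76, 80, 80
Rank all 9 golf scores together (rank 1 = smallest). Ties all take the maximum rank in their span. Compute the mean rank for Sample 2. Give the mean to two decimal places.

Sorted (ascending): 71, 75, 76, 76, 76, 78, 80, 80, 82
The 3 values of 76 occupy positions 3–5 → each gets rank 5.
The 2 values of 80 occupy positions 7–8 → each gets rank 8.
Sample 2 values → pooled ranks: 78→6, 76→5, 75→2, 76→5, 80→8, 80→8
Mean rank = (6 + 5 + 2 + 5 + 8 + 8) / 6 = 5.67

5.67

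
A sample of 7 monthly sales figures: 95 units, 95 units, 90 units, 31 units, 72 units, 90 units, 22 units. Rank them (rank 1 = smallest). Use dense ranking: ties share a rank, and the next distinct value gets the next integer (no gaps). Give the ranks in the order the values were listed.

5, 5, 4, 2, 3, 4, 1

Sorted (ascending): 22, 31, 72, 90, 90, 95, 95
The 2 values of 90 share dense rank 4.
The 2 values of 95 share dense rank 5.
Remaining distinct values take the next consecutive integers.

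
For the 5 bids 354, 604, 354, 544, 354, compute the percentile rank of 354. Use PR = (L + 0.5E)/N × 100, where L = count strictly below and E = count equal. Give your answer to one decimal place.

30.0

N = 5.
Strictly below 354: 0. Equal to 354: 3.
PR = (0 + 0.5·3)/5 × 100 = 30.0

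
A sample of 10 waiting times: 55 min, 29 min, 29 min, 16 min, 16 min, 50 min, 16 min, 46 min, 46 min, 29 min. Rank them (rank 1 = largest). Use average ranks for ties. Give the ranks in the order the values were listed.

Sorted (descending): 55, 50, 46, 46, 29, 29, 29, 16, 16, 16
The 2 values of 46 occupy positions 3–4 → average rank (3+4)/2 = 3.5.
The 3 values of 29 occupy positions 5–7 → average rank 6.
The 3 values of 16 occupy positions 8–10 → average rank 9.

1, 6, 6, 9, 9, 2, 9, 3.5, 3.5, 6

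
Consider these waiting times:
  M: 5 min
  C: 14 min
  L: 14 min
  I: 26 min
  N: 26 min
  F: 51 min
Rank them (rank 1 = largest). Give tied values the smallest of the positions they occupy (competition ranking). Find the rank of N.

Sorted (descending): 51, 26, 26, 14, 14, 5
The 2 values of 26 occupy positions 2–3 → each gets rank 2.
The 2 values of 14 occupy positions 4–5 → each gets rank 4.
N has value 26 min → rank 2.

2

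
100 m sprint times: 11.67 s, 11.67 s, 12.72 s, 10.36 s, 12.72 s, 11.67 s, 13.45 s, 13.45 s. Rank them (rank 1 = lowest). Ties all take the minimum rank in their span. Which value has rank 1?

Sorted (ascending): 10.36, 11.67, 11.67, 11.67, 12.72, 12.72, 13.45, 13.45
The 3 values of 11.67 occupy positions 2–4 → each gets rank 2.
The 2 values of 12.72 occupy positions 5–6 → each gets rank 5.
The 2 values of 13.45 occupy positions 7–8 → each gets rank 7.
Rank 1 → value 10.36.

10.36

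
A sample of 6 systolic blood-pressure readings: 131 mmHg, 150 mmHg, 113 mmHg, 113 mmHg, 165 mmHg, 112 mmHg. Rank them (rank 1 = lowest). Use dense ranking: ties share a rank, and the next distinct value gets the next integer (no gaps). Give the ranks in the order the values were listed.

3, 4, 2, 2, 5, 1

Sorted (ascending): 112, 113, 113, 131, 150, 165
The 2 values of 113 share dense rank 2.
Remaining distinct values take the next consecutive integers.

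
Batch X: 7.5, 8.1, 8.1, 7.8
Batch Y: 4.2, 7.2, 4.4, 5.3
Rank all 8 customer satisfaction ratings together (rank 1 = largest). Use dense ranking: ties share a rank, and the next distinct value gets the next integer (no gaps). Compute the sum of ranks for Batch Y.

22

Sorted (descending): 8.1, 8.1, 7.8, 7.5, 7.2, 5.3, 4.4, 4.2
The 2 values of 8.1 share dense rank 1.
Remaining distinct values take the next consecutive integers.
Batch Y values → pooled ranks: 4.2→7, 7.2→4, 4.4→6, 5.3→5
Rank sum = 7 + 4 + 6 + 5 = 22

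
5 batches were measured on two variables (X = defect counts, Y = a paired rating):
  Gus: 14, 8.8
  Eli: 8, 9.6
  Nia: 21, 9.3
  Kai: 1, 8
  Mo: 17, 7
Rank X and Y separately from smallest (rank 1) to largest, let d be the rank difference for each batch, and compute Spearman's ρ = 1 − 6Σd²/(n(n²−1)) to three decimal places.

0.000

Ranks of variable 1: 3, 2, 5, 1, 4
Ranks of variable 2: 3, 5, 4, 2, 1
d = r₁ − r₂: 0, -3, 1, -1, 3
d²: 0, 9, 1, 1, 9; Σd² = 20
ρ = 1 − 6·20/(5·24) = 1 − 120/120 = 0.000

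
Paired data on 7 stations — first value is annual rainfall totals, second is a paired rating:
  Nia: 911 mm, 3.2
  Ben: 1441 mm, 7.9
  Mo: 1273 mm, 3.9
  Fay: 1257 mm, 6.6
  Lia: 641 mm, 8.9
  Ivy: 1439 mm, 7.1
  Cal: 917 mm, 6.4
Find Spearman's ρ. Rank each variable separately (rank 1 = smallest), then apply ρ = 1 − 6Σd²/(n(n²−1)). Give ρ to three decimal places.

Ranks of variable 1: 2, 7, 5, 4, 1, 6, 3
Ranks of variable 2: 1, 6, 2, 4, 7, 5, 3
d = r₁ − r₂: 1, 1, 3, 0, -6, 1, 0
d²: 1, 1, 9, 0, 36, 1, 0; Σd² = 48
ρ = 1 − 6·48/(7·48) = 1 − 288/336 = 0.143

0.143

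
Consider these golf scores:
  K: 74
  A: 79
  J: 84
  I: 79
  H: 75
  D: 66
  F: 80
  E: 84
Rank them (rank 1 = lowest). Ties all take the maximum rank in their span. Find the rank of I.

5

Sorted (ascending): 66, 74, 75, 79, 79, 80, 84, 84
The 2 values of 79 occupy positions 4–5 → each gets rank 5.
The 2 values of 84 occupy positions 7–8 → each gets rank 8.
I has value 79 → rank 5.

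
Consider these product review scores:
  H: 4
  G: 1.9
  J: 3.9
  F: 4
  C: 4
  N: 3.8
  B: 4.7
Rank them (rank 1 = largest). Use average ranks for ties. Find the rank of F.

Sorted (descending): 4.7, 4, 4, 4, 3.9, 3.8, 1.9
The 3 values of 4 occupy positions 2–4 → average rank 3.
F has value 4 → rank 3.

3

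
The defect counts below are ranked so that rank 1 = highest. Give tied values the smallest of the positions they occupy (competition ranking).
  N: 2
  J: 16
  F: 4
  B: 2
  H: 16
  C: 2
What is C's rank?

Sorted (descending): 16, 16, 4, 2, 2, 2
The 2 values of 16 occupy positions 1–2 → each gets rank 1.
The 3 values of 2 occupy positions 4–6 → each gets rank 4.
C has value 2 → rank 4.

4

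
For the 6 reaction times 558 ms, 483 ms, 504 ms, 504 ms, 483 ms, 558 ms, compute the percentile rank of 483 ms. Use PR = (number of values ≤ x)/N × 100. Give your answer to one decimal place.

N = 6.
Strictly below 483: 0. Equal to 483: 2.
PR = 2/6 × 100 = 33.3

33.3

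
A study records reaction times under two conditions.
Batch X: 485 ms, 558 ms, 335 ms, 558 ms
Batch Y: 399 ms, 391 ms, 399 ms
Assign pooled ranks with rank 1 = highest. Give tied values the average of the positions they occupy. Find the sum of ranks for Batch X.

Sorted (descending): 558, 558, 485, 399, 399, 391, 335
The 2 values of 558 occupy positions 1–2 → average rank (1+2)/2 = 1.5.
The 2 values of 399 occupy positions 4–5 → average rank (4+5)/2 = 4.5.
Batch X values → pooled ranks: 485→3, 558→1.5, 335→7, 558→1.5
Rank sum = 3 + 1.5 + 7 + 1.5 = 13

13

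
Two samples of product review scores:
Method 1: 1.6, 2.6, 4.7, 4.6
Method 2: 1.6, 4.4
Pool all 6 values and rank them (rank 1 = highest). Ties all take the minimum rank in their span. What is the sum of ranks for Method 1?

Sorted (descending): 4.7, 4.6, 4.4, 2.6, 1.6, 1.6
The 2 values of 1.6 occupy positions 5–6 → each gets rank 5.
Method 1 values → pooled ranks: 1.6→5, 2.6→4, 4.7→1, 4.6→2
Rank sum = 5 + 4 + 1 + 2 = 12

12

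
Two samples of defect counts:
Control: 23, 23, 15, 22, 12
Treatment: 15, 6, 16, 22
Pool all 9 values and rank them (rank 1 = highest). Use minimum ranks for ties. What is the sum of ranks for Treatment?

23

Sorted (descending): 23, 23, 22, 22, 16, 15, 15, 12, 6
The 2 values of 23 occupy positions 1–2 → each gets rank 1.
The 2 values of 22 occupy positions 3–4 → each gets rank 3.
The 2 values of 15 occupy positions 6–7 → each gets rank 6.
Treatment values → pooled ranks: 15→6, 6→9, 16→5, 22→3
Rank sum = 6 + 9 + 5 + 3 = 23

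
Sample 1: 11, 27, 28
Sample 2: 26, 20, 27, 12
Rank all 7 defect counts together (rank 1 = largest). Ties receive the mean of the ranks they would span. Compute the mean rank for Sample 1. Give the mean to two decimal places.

Sorted (descending): 28, 27, 27, 26, 20, 12, 11
The 2 values of 27 occupy positions 2–3 → average rank (2+3)/2 = 2.5.
Sample 1 values → pooled ranks: 11→7, 27→2.5, 28→1
Mean rank = (7 + 2.5 + 1) / 3 = 3.50

3.50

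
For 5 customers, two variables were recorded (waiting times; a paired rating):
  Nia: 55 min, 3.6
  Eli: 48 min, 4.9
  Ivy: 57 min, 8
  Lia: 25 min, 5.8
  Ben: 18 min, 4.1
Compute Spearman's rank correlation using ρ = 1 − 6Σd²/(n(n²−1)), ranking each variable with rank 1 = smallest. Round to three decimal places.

Ranks of variable 1: 4, 3, 5, 2, 1
Ranks of variable 2: 1, 3, 5, 4, 2
d = r₁ − r₂: 3, 0, 0, -2, -1
d²: 9, 0, 0, 4, 1; Σd² = 14
ρ = 1 − 6·14/(5·24) = 1 − 84/120 = 0.300

0.300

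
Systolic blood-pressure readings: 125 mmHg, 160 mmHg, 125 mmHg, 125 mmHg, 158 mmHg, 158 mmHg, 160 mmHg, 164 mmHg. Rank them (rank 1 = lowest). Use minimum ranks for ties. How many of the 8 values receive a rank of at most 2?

Sorted (ascending): 125, 125, 125, 158, 158, 160, 160, 164
The 3 values of 125 occupy positions 1–3 → each gets rank 1.
The 2 values of 158 occupy positions 4–5 → each gets rank 4.
The 2 values of 160 occupy positions 6–7 → each gets rank 6.
Ranks ≤ 2: {1, 1, 1} → 3 values.

3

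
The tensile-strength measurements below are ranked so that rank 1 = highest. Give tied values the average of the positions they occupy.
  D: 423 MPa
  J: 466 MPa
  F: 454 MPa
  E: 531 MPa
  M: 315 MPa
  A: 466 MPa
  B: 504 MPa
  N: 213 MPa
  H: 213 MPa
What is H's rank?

Sorted (descending): 531, 504, 466, 466, 454, 423, 315, 213, 213
The 2 values of 466 occupy positions 3–4 → average rank (3+4)/2 = 3.5.
The 2 values of 213 occupy positions 8–9 → average rank (8+9)/2 = 8.5.
H has value 213 MPa → rank 8.5.

8.5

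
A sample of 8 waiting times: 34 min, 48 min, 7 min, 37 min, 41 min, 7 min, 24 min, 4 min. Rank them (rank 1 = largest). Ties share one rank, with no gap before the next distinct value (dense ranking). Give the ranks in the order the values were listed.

Sorted (descending): 48, 41, 37, 34, 24, 7, 7, 4
The 2 values of 7 share dense rank 6.
Remaining distinct values take the next consecutive integers.

4, 1, 6, 3, 2, 6, 5, 7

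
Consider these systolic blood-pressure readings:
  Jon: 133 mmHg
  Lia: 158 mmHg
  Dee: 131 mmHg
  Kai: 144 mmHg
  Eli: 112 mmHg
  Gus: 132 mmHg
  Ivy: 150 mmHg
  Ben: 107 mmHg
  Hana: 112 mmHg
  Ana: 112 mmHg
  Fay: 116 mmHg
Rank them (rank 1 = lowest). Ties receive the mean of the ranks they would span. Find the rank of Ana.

Sorted (ascending): 107, 112, 112, 112, 116, 131, 132, 133, 144, 150, 158
The 3 values of 112 occupy positions 2–4 → average rank 3.
Ana has value 112 mmHg → rank 3.

3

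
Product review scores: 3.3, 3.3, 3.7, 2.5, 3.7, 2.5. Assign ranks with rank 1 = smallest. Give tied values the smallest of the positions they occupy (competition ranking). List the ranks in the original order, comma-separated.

3, 3, 5, 1, 5, 1

Sorted (ascending): 2.5, 2.5, 3.3, 3.3, 3.7, 3.7
The 2 values of 2.5 occupy positions 1–2 → each gets rank 1.
The 2 values of 3.3 occupy positions 3–4 → each gets rank 3.
The 2 values of 3.7 occupy positions 5–6 → each gets rank 5.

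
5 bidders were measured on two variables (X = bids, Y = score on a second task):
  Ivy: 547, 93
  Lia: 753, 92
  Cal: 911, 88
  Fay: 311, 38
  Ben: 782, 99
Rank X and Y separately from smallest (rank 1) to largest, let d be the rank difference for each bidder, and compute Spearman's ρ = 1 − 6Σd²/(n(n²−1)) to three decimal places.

Ranks of variable 1: 2, 3, 5, 1, 4
Ranks of variable 2: 4, 3, 2, 1, 5
d = r₁ − r₂: -2, 0, 3, 0, -1
d²: 4, 0, 9, 0, 1; Σd² = 14
ρ = 1 − 6·14/(5·24) = 1 − 84/120 = 0.300

0.300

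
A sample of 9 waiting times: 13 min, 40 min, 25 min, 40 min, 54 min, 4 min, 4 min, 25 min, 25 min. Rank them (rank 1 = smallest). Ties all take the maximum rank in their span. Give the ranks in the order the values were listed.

Sorted (ascending): 4, 4, 13, 25, 25, 25, 40, 40, 54
The 2 values of 4 occupy positions 1–2 → each gets rank 2.
The 3 values of 25 occupy positions 4–6 → each gets rank 6.
The 2 values of 40 occupy positions 7–8 → each gets rank 8.

3, 8, 6, 8, 9, 2, 2, 6, 6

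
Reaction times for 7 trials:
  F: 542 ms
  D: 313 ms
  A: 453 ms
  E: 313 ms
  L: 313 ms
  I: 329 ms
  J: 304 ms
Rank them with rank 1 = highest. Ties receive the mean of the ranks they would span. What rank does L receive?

5

Sorted (descending): 542, 453, 329, 313, 313, 313, 304
The 3 values of 313 occupy positions 4–6 → average rank 5.
L has value 313 ms → rank 5.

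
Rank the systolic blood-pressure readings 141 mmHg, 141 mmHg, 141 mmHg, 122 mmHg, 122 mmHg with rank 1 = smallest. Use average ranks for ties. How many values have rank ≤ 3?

2

Sorted (ascending): 122, 122, 141, 141, 141
The 2 values of 122 occupy positions 1–2 → average rank (1+2)/2 = 1.5.
The 3 values of 141 occupy positions 3–5 → average rank 4.
Ranks ≤ 3: {1.5, 1.5} → 2 values.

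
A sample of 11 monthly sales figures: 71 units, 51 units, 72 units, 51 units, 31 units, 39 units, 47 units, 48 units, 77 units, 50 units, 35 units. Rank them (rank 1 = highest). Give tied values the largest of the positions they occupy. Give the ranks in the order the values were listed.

3, 5, 2, 5, 11, 9, 8, 7, 1, 6, 10

Sorted (descending): 77, 72, 71, 51, 51, 50, 48, 47, 39, 35, 31
The 2 values of 51 occupy positions 4–5 → each gets rank 5.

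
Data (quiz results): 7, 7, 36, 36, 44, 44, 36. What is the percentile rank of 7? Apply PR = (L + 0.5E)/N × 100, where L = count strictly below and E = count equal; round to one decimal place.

N = 7.
Strictly below 7: 0. Equal to 7: 2.
PR = (0 + 0.5·2)/7 × 100 = 14.3

14.3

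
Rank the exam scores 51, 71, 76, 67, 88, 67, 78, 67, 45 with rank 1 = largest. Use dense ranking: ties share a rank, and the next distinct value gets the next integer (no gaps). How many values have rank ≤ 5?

7

Sorted (descending): 88, 78, 76, 71, 67, 67, 67, 51, 45
The 3 values of 67 share dense rank 5.
Remaining distinct values take the next consecutive integers.
Ranks ≤ 5: {1, 2, 3, 4, 5, 5, 5} → 7 values.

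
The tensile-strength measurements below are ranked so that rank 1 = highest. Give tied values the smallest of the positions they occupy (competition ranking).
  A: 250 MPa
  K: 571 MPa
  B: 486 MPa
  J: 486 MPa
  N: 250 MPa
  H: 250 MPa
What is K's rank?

1

Sorted (descending): 571, 486, 486, 250, 250, 250
The 2 values of 486 occupy positions 2–3 → each gets rank 2.
The 3 values of 250 occupy positions 4–6 → each gets rank 4.
K has value 571 MPa → rank 1.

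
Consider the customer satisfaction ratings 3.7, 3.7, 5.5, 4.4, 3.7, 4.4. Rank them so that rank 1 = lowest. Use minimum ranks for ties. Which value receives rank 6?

5.5

Sorted (ascending): 3.7, 3.7, 3.7, 4.4, 4.4, 5.5
The 3 values of 3.7 occupy positions 1–3 → each gets rank 1.
The 2 values of 4.4 occupy positions 4–5 → each gets rank 4.
Rank 6 → value 5.5.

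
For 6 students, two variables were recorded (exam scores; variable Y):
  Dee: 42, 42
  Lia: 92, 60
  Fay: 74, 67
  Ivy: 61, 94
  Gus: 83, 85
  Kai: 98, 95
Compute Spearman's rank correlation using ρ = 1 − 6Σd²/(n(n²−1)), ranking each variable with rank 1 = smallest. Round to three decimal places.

0.486

Ranks of variable 1: 1, 5, 3, 2, 4, 6
Ranks of variable 2: 1, 2, 3, 5, 4, 6
d = r₁ − r₂: 0, 3, 0, -3, 0, 0
d²: 0, 9, 0, 9, 0, 0; Σd² = 18
ρ = 1 − 6·18/(6·35) = 1 − 108/210 = 0.486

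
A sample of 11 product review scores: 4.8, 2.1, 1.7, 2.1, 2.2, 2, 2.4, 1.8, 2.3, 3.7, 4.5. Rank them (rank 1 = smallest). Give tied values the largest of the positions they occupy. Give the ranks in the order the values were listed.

Sorted (ascending): 1.7, 1.8, 2, 2.1, 2.1, 2.2, 2.3, 2.4, 3.7, 4.5, 4.8
The 2 values of 2.1 occupy positions 4–5 → each gets rank 5.

11, 5, 1, 5, 6, 3, 8, 2, 7, 9, 10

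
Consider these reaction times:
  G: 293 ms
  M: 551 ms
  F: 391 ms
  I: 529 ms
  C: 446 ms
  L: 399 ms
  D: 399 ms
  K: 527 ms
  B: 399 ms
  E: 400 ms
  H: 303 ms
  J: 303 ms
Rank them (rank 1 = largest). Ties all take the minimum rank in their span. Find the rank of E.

Sorted (descending): 551, 529, 527, 446, 400, 399, 399, 399, 391, 303, 303, 293
The 3 values of 399 occupy positions 6–8 → each gets rank 6.
The 2 values of 303 occupy positions 10–11 → each gets rank 10.
E has value 400 ms → rank 5.

5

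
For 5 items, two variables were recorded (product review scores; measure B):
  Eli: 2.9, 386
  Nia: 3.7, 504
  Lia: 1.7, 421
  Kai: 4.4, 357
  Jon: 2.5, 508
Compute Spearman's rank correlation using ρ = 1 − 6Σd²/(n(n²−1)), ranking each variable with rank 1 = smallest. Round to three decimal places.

-0.500

Ranks of variable 1: 3, 4, 1, 5, 2
Ranks of variable 2: 2, 4, 3, 1, 5
d = r₁ − r₂: 1, 0, -2, 4, -3
d²: 1, 0, 4, 16, 9; Σd² = 30
ρ = 1 − 6·30/(5·24) = 1 − 180/120 = -0.500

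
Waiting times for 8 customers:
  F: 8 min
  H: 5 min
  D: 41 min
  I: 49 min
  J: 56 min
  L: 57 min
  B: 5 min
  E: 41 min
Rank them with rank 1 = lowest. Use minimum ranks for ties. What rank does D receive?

Sorted (ascending): 5, 5, 8, 41, 41, 49, 56, 57
The 2 values of 5 occupy positions 1–2 → each gets rank 1.
The 2 values of 41 occupy positions 4–5 → each gets rank 4.
D has value 41 min → rank 4.

4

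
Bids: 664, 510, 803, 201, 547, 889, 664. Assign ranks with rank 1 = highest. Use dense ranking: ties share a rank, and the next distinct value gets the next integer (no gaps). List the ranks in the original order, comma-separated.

3, 5, 2, 6, 4, 1, 3

Sorted (descending): 889, 803, 664, 664, 547, 510, 201
The 2 values of 664 share dense rank 3.
Remaining distinct values take the next consecutive integers.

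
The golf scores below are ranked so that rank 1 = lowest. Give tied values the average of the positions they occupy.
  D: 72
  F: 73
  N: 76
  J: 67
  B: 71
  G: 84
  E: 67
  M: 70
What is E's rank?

1.5

Sorted (ascending): 67, 67, 70, 71, 72, 73, 76, 84
The 2 values of 67 occupy positions 1–2 → average rank (1+2)/2 = 1.5.
E has value 67 → rank 1.5.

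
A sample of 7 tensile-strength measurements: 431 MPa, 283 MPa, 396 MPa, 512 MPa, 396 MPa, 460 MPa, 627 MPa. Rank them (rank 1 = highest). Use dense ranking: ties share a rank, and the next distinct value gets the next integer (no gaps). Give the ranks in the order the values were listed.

4, 6, 5, 2, 5, 3, 1

Sorted (descending): 627, 512, 460, 431, 396, 396, 283
The 2 values of 396 share dense rank 5.
Remaining distinct values take the next consecutive integers.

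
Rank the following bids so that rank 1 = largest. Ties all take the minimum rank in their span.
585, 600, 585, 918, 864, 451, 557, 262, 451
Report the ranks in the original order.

Sorted (descending): 918, 864, 600, 585, 585, 557, 451, 451, 262
The 2 values of 585 occupy positions 4–5 → each gets rank 4.
The 2 values of 451 occupy positions 7–8 → each gets rank 7.

4, 3, 4, 1, 2, 7, 6, 9, 7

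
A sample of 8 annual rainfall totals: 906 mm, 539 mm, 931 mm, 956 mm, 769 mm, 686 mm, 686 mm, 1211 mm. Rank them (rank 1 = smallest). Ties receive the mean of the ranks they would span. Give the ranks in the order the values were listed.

5, 1, 6, 7, 4, 2.5, 2.5, 8

Sorted (ascending): 539, 686, 686, 769, 906, 931, 956, 1211
The 2 values of 686 occupy positions 2–3 → average rank (2+3)/2 = 2.5.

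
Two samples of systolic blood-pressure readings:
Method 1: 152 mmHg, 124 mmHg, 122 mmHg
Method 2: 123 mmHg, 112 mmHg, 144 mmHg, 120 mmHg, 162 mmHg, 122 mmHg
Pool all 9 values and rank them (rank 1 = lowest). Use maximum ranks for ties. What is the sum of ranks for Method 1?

18

Sorted (ascending): 112, 120, 122, 122, 123, 124, 144, 152, 162
The 2 values of 122 occupy positions 3–4 → each gets rank 4.
Method 1 values → pooled ranks: 152→8, 124→6, 122→4
Rank sum = 8 + 6 + 4 = 18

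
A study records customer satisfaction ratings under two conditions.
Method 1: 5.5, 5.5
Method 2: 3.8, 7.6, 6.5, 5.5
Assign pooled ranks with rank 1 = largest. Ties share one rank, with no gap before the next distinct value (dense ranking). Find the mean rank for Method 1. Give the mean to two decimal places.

Sorted (descending): 7.6, 6.5, 5.5, 5.5, 5.5, 3.8
The 3 values of 5.5 share dense rank 3.
Remaining distinct values take the next consecutive integers.
Method 1 values → pooled ranks: 5.5→3, 5.5→3
Mean rank = (3 + 3) / 2 = 3.00

3.00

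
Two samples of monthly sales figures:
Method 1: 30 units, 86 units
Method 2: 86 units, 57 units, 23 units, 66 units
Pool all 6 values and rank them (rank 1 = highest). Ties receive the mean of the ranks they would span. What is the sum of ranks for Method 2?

Sorted (descending): 86, 86, 66, 57, 30, 23
The 2 values of 86 occupy positions 1–2 → average rank (1+2)/2 = 1.5.
Method 2 values → pooled ranks: 86→1.5, 57→4, 23→6, 66→3
Rank sum = 1.5 + 4 + 6 + 3 = 14.5

14.5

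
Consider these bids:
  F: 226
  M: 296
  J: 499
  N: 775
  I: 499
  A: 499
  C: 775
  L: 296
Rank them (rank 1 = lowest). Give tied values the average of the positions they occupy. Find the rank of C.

Sorted (ascending): 226, 296, 296, 499, 499, 499, 775, 775
The 2 values of 296 occupy positions 2–3 → average rank (2+3)/2 = 2.5.
The 3 values of 499 occupy positions 4–6 → average rank 5.
The 2 values of 775 occupy positions 7–8 → average rank (7+8)/2 = 7.5.
C has value 775 → rank 7.5.

7.5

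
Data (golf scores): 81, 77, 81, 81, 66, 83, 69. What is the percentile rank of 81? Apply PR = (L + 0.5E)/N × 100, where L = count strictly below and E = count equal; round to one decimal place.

N = 7.
Strictly below 81: 3. Equal to 81: 3.
PR = (3 + 0.5·3)/7 × 100 = 64.3

64.3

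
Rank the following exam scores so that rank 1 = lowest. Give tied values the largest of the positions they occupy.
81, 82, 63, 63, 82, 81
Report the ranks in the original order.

Sorted (ascending): 63, 63, 81, 81, 82, 82
The 2 values of 63 occupy positions 1–2 → each gets rank 2.
The 2 values of 81 occupy positions 3–4 → each gets rank 4.
The 2 values of 82 occupy positions 5–6 → each gets rank 6.

4, 6, 2, 2, 6, 4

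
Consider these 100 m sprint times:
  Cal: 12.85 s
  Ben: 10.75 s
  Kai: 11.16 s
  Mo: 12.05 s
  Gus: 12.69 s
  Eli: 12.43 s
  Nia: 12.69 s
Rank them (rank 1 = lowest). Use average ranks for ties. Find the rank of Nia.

Sorted (ascending): 10.75, 11.16, 12.05, 12.43, 12.69, 12.69, 12.85
The 2 values of 12.69 occupy positions 5–6 → average rank (5+6)/2 = 5.5.
Nia has value 12.69 s → rank 5.5.

5.5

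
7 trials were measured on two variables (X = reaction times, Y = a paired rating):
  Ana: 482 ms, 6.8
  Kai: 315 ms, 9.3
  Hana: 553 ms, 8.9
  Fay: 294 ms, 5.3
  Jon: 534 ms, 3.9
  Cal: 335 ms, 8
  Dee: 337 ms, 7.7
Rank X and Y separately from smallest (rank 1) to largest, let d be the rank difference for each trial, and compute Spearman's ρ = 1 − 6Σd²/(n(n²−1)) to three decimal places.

Ranks of variable 1: 5, 2, 7, 1, 6, 3, 4
Ranks of variable 2: 3, 7, 6, 2, 1, 5, 4
d = r₁ − r₂: 2, -5, 1, -1, 5, -2, 0
d²: 4, 25, 1, 1, 25, 4, 0; Σd² = 60
ρ = 1 − 6·60/(7·48) = 1 − 360/336 = -0.071

-0.071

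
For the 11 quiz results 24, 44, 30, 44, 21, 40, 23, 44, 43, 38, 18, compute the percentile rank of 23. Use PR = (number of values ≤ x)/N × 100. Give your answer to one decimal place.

27.3

N = 11.
Strictly below 23: 2. Equal to 23: 1.
PR = 3/11 × 100 = 27.3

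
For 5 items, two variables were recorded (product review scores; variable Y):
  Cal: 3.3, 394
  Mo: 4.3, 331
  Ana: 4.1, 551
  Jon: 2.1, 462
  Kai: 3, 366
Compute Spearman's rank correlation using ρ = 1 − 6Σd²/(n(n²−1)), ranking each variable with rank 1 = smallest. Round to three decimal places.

-0.300

Ranks of variable 1: 3, 5, 4, 1, 2
Ranks of variable 2: 3, 1, 5, 4, 2
d = r₁ − r₂: 0, 4, -1, -3, 0
d²: 0, 16, 1, 9, 0; Σd² = 26
ρ = 1 − 6·26/(5·24) = 1 − 156/120 = -0.300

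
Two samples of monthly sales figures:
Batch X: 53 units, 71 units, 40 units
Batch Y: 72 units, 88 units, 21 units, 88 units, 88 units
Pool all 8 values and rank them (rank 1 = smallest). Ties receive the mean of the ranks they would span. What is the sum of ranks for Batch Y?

27

Sorted (ascending): 21, 40, 53, 71, 72, 88, 88, 88
The 3 values of 88 occupy positions 6–8 → average rank 7.
Batch Y values → pooled ranks: 72→5, 88→7, 21→1, 88→7, 88→7
Rank sum = 5 + 7 + 1 + 7 + 7 = 27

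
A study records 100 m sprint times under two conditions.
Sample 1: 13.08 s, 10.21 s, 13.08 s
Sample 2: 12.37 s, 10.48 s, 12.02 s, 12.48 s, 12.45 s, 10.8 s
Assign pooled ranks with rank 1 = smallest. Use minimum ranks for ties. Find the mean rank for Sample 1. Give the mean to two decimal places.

5.67

Sorted (ascending): 10.21, 10.48, 10.8, 12.02, 12.37, 12.45, 12.48, 13.08, 13.08
The 2 values of 13.08 occupy positions 8–9 → each gets rank 8.
Sample 1 values → pooled ranks: 13.08→8, 10.21→1, 13.08→8
Mean rank = (8 + 1 + 8) / 3 = 5.67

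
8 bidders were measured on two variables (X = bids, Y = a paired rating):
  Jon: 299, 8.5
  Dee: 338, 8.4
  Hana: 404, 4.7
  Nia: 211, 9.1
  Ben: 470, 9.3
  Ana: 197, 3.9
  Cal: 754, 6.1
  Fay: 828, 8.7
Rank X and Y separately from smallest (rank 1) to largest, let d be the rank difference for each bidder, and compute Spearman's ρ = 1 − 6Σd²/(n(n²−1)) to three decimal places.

0.262

Ranks of variable 1: 3, 4, 5, 2, 6, 1, 7, 8
Ranks of variable 2: 5, 4, 2, 7, 8, 1, 3, 6
d = r₁ − r₂: -2, 0, 3, -5, -2, 0, 4, 2
d²: 4, 0, 9, 25, 4, 0, 16, 4; Σd² = 62
ρ = 1 − 6·62/(8·63) = 1 − 372/504 = 0.262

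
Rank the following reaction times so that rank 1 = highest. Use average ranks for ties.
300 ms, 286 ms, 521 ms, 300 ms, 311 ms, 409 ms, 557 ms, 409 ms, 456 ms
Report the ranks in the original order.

7.5, 9, 2, 7.5, 6, 4.5, 1, 4.5, 3

Sorted (descending): 557, 521, 456, 409, 409, 311, 300, 300, 286
The 2 values of 409 occupy positions 4–5 → average rank (4+5)/2 = 4.5.
The 2 values of 300 occupy positions 7–8 → average rank (7+8)/2 = 7.5.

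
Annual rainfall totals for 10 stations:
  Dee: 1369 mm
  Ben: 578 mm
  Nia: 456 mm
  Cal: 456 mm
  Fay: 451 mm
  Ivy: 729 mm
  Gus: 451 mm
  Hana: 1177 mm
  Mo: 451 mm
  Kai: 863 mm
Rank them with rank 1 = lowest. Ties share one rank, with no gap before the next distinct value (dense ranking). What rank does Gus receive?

1

Sorted (ascending): 451, 451, 451, 456, 456, 578, 729, 863, 1177, 1369
The 3 values of 451 share dense rank 1.
The 2 values of 456 share dense rank 2.
Remaining distinct values take the next consecutive integers.
Gus has value 451 mm → rank 1.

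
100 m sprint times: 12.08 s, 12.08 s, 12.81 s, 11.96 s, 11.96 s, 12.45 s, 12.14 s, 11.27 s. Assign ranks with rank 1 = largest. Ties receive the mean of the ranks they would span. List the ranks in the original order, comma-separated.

Sorted (descending): 12.81, 12.45, 12.14, 12.08, 12.08, 11.96, 11.96, 11.27
The 2 values of 12.08 occupy positions 4–5 → average rank (4+5)/2 = 4.5.
The 2 values of 11.96 occupy positions 6–7 → average rank (6+7)/2 = 6.5.

4.5, 4.5, 1, 6.5, 6.5, 2, 3, 8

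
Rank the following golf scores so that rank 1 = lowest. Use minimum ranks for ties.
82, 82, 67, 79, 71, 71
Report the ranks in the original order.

5, 5, 1, 4, 2, 2

Sorted (ascending): 67, 71, 71, 79, 82, 82
The 2 values of 71 occupy positions 2–3 → each gets rank 2.
The 2 values of 82 occupy positions 5–6 → each gets rank 5.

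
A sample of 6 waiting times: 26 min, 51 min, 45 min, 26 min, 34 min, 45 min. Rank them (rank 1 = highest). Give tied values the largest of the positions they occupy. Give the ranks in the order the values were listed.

Sorted (descending): 51, 45, 45, 34, 26, 26
The 2 values of 45 occupy positions 2–3 → each gets rank 3.
The 2 values of 26 occupy positions 5–6 → each gets rank 6.

6, 1, 3, 6, 4, 3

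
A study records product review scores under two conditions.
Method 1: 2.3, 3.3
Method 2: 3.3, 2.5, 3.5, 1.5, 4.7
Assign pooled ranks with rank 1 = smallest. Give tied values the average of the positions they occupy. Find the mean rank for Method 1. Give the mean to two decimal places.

Sorted (ascending): 1.5, 2.3, 2.5, 3.3, 3.3, 3.5, 4.7
The 2 values of 3.3 occupy positions 4–5 → average rank (4+5)/2 = 4.5.
Method 1 values → pooled ranks: 2.3→2, 3.3→4.5
Mean rank = (2 + 4.5) / 2 = 3.25

3.25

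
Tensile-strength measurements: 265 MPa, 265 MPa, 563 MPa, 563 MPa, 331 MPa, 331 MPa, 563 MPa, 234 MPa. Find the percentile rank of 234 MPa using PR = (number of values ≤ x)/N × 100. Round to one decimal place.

12.5

N = 8.
Strictly below 234: 0. Equal to 234: 1.
PR = 1/8 × 100 = 12.5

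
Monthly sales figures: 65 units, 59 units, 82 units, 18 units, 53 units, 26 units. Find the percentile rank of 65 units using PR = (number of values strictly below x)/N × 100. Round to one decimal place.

N = 6.
Strictly below 65: 4. Equal to 65: 1.
PR = 4/6 × 100 = 66.7

66.7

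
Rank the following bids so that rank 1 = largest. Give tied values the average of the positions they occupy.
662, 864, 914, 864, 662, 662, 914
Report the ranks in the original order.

6, 3.5, 1.5, 3.5, 6, 6, 1.5

Sorted (descending): 914, 914, 864, 864, 662, 662, 662
The 2 values of 914 occupy positions 1–2 → average rank (1+2)/2 = 1.5.
The 2 values of 864 occupy positions 3–4 → average rank (3+4)/2 = 3.5.
The 3 values of 662 occupy positions 5–7 → average rank 6.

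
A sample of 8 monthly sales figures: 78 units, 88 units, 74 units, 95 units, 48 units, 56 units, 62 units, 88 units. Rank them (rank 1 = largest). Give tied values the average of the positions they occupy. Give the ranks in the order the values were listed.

4, 2.5, 5, 1, 8, 7, 6, 2.5

Sorted (descending): 95, 88, 88, 78, 74, 62, 56, 48
The 2 values of 88 occupy positions 2–3 → average rank (2+3)/2 = 2.5.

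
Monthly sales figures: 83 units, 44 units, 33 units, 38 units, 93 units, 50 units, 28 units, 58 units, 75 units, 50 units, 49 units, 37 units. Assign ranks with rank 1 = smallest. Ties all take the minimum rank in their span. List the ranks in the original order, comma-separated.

Sorted (ascending): 28, 33, 37, 38, 44, 49, 50, 50, 58, 75, 83, 93
The 2 values of 50 occupy positions 7–8 → each gets rank 7.

11, 5, 2, 4, 12, 7, 1, 9, 10, 7, 6, 3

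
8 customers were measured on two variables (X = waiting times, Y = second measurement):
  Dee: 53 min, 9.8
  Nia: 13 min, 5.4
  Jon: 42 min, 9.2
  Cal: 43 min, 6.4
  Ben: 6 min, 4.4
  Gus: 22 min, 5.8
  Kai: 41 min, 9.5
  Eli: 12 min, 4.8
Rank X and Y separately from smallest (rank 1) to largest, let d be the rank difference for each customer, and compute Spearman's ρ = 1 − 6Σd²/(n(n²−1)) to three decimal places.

Ranks of variable 1: 8, 3, 6, 7, 1, 4, 5, 2
Ranks of variable 2: 8, 3, 6, 5, 1, 4, 7, 2
d = r₁ − r₂: 0, 0, 0, 2, 0, 0, -2, 0
d²: 0, 0, 0, 4, 0, 0, 4, 0; Σd² = 8
ρ = 1 − 6·8/(8·63) = 1 − 48/504 = 0.905

0.905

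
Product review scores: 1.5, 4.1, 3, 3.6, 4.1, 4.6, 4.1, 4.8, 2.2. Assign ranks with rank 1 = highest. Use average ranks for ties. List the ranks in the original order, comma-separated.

Sorted (descending): 4.8, 4.6, 4.1, 4.1, 4.1, 3.6, 3, 2.2, 1.5
The 3 values of 4.1 occupy positions 3–5 → average rank 4.

9, 4, 7, 6, 4, 2, 4, 1, 8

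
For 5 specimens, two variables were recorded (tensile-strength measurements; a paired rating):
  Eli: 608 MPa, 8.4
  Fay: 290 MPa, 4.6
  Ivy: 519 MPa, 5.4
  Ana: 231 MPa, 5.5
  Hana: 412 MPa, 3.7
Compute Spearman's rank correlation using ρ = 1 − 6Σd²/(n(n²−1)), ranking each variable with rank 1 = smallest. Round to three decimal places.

0.300

Ranks of variable 1: 5, 2, 4, 1, 3
Ranks of variable 2: 5, 2, 3, 4, 1
d = r₁ − r₂: 0, 0, 1, -3, 2
d²: 0, 0, 1, 9, 4; Σd² = 14
ρ = 1 − 6·14/(5·24) = 1 − 84/120 = 0.300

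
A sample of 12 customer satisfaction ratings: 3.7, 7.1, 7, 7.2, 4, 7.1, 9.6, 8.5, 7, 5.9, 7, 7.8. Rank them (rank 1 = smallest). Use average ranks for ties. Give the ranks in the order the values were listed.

Sorted (ascending): 3.7, 4, 5.9, 7, 7, 7, 7.1, 7.1, 7.2, 7.8, 8.5, 9.6
The 3 values of 7 occupy positions 4–6 → average rank 5.
The 2 values of 7.1 occupy positions 7–8 → average rank (7+8)/2 = 7.5.

1, 7.5, 5, 9, 2, 7.5, 12, 11, 5, 3, 5, 10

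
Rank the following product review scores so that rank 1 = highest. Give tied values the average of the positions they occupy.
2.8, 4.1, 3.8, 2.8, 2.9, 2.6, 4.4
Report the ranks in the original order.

5.5, 2, 3, 5.5, 4, 7, 1

Sorted (descending): 4.4, 4.1, 3.8, 2.9, 2.8, 2.8, 2.6
The 2 values of 2.8 occupy positions 5–6 → average rank (5+6)/2 = 5.5.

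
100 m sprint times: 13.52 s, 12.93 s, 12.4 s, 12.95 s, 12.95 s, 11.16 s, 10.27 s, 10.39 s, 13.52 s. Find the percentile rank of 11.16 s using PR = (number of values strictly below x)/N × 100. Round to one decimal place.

22.2

N = 9.
Strictly below 11.16: 2. Equal to 11.16: 1.
PR = 2/9 × 100 = 22.2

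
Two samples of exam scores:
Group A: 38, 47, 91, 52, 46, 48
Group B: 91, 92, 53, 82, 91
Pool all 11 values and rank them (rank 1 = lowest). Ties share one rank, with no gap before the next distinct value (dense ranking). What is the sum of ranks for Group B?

Sorted (ascending): 38, 46, 47, 48, 52, 53, 82, 91, 91, 91, 92
The 3 values of 91 share dense rank 8.
Remaining distinct values take the next consecutive integers.
Group B values → pooled ranks: 91→8, 92→9, 53→6, 82→7, 91→8
Rank sum = 8 + 9 + 6 + 7 + 8 = 38

38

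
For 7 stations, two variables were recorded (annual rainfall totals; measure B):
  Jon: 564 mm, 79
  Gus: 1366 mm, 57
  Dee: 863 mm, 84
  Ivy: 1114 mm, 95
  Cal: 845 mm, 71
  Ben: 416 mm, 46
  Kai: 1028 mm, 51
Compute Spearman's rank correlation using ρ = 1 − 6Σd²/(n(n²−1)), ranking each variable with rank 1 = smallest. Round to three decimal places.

0.286

Ranks of variable 1: 2, 7, 4, 6, 3, 1, 5
Ranks of variable 2: 5, 3, 6, 7, 4, 1, 2
d = r₁ − r₂: -3, 4, -2, -1, -1, 0, 3
d²: 9, 16, 4, 1, 1, 0, 9; Σd² = 40
ρ = 1 − 6·40/(7·48) = 1 − 240/336 = 0.286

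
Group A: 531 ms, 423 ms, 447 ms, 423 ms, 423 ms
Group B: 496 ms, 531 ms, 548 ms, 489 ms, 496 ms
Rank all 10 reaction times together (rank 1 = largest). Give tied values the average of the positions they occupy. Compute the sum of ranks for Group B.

Sorted (descending): 548, 531, 531, 496, 496, 489, 447, 423, 423, 423
The 2 values of 531 occupy positions 2–3 → average rank (2+3)/2 = 2.5.
The 2 values of 496 occupy positions 4–5 → average rank (4+5)/2 = 4.5.
The 3 values of 423 occupy positions 8–10 → average rank 9.
Group B values → pooled ranks: 496→4.5, 531→2.5, 548→1, 489→6, 496→4.5
Rank sum = 4.5 + 2.5 + 1 + 6 + 4.5 = 18.5

18.5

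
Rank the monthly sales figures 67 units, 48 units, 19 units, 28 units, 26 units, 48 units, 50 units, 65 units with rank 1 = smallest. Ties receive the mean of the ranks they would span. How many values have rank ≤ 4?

3

Sorted (ascending): 19, 26, 28, 48, 48, 50, 65, 67
The 2 values of 48 occupy positions 4–5 → average rank (4+5)/2 = 4.5.
Ranks ≤ 4: {1, 2, 3} → 3 values.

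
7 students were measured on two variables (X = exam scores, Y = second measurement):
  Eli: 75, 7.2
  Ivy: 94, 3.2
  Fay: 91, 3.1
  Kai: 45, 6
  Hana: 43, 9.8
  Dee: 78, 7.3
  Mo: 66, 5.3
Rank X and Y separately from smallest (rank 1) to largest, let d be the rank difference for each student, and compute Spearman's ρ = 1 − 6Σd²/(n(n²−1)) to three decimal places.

Ranks of variable 1: 4, 7, 6, 2, 1, 5, 3
Ranks of variable 2: 5, 2, 1, 4, 7, 6, 3
d = r₁ − r₂: -1, 5, 5, -2, -6, -1, 0
d²: 1, 25, 25, 4, 36, 1, 0; Σd² = 92
ρ = 1 − 6·92/(7·48) = 1 − 552/336 = -0.643

-0.643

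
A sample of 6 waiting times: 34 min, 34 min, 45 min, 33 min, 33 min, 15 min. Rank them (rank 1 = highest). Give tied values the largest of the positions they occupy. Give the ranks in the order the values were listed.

3, 3, 1, 5, 5, 6

Sorted (descending): 45, 34, 34, 33, 33, 15
The 2 values of 34 occupy positions 2–3 → each gets rank 3.
The 2 values of 33 occupy positions 4–5 → each gets rank 5.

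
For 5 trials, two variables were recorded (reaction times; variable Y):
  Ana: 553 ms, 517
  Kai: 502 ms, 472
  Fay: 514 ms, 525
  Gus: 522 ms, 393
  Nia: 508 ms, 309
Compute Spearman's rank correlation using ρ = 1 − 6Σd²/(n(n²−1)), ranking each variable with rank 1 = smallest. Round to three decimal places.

0.300

Ranks of variable 1: 5, 1, 3, 4, 2
Ranks of variable 2: 4, 3, 5, 2, 1
d = r₁ − r₂: 1, -2, -2, 2, 1
d²: 1, 4, 4, 4, 1; Σd² = 14
ρ = 1 − 6·14/(5·24) = 1 − 84/120 = 0.300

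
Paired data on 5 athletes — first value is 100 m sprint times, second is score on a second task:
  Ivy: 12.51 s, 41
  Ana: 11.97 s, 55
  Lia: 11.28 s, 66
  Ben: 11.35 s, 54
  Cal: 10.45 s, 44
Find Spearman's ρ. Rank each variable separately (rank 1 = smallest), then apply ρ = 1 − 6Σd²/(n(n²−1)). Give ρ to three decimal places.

-0.300

Ranks of variable 1: 5, 4, 2, 3, 1
Ranks of variable 2: 1, 4, 5, 3, 2
d = r₁ − r₂: 4, 0, -3, 0, -1
d²: 16, 0, 9, 0, 1; Σd² = 26
ρ = 1 − 6·26/(5·24) = 1 − 156/120 = -0.300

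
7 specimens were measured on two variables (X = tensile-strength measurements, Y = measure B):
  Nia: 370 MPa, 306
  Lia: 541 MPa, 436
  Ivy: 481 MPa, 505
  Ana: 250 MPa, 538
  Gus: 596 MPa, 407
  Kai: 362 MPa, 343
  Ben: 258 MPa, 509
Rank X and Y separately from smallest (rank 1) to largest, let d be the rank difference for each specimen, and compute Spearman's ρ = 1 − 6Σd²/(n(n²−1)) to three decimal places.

Ranks of variable 1: 4, 6, 5, 1, 7, 3, 2
Ranks of variable 2: 1, 4, 5, 7, 3, 2, 6
d = r₁ − r₂: 3, 2, 0, -6, 4, 1, -4
d²: 9, 4, 0, 36, 16, 1, 16; Σd² = 82
ρ = 1 − 6·82/(7·48) = 1 − 492/336 = -0.464

-0.464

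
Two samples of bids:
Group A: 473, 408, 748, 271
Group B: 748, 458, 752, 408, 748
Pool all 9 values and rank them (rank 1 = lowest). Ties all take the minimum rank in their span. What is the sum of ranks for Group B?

Sorted (ascending): 271, 408, 408, 458, 473, 748, 748, 748, 752
The 2 values of 408 occupy positions 2–3 → each gets rank 2.
The 3 values of 748 occupy positions 6–8 → each gets rank 6.
Group B values → pooled ranks: 748→6, 458→4, 752→9, 408→2, 748→6
Rank sum = 6 + 4 + 9 + 2 + 6 = 27

27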